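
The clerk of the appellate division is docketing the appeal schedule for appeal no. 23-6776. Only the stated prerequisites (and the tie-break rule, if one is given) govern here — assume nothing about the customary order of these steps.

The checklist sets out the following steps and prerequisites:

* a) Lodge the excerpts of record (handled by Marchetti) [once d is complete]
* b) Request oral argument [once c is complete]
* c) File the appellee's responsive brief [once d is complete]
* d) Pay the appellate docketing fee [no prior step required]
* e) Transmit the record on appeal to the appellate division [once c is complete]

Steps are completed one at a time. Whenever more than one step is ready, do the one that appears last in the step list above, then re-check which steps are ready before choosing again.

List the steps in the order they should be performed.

d, c, e, b, a

d has no prerequisites → d first.
Ready: c and a. c is listed later → c.
Ready: e, b and a. e is listed later → e.
Ready: b and a. b is listed later → b.
That leaves a as the only ready step → a.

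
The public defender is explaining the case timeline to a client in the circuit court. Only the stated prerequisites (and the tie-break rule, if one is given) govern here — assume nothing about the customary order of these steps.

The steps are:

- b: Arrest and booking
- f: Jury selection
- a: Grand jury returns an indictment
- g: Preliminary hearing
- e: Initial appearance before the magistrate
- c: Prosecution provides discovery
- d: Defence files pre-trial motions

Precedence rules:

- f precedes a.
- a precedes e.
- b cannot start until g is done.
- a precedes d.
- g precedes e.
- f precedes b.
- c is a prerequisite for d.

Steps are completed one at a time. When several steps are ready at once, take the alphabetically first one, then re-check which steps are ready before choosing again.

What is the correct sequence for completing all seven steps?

c f a d g b e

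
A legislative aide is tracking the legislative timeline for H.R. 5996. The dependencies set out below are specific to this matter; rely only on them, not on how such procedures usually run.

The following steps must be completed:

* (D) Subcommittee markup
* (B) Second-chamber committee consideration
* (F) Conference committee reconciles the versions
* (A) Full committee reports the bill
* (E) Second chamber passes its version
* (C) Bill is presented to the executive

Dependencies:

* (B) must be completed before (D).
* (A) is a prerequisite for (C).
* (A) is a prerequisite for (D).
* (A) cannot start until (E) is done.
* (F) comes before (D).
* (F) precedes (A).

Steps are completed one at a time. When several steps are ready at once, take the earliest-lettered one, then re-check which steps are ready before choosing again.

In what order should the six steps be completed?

(B) (E) (F) (A) (C) (D)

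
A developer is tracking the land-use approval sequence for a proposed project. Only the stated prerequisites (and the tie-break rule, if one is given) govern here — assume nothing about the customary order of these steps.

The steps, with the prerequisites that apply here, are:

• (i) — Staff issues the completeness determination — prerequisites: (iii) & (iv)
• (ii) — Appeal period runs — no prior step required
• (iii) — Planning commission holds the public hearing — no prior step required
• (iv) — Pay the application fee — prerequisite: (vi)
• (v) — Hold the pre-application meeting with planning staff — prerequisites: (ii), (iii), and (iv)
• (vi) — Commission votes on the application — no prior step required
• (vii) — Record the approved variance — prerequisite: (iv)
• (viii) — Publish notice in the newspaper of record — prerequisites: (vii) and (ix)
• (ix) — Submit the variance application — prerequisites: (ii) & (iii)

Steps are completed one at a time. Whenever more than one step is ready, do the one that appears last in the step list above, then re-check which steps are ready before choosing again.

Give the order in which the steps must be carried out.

(vi), (iii) and (ii) have no prerequisites; (vi) is listed later, so (vi) is first.
(iv) now also ready, so the ready set is {(iv), (iii), (ii)}; (iv) is listed later → (iv).
Ready: (vii), (iii) and (ii). (vii) is listed later → (vii).
Ready: (iii) and (ii). (iii) is listed later → (iii).
Now (ii) and (i) have their prerequisites met. (ii) is listed later, so (ii) next.
(ix) and (v) now also ready, so the ready set is {(ix), (v), (i)}; (ix) is listed later → (ix).
(viii) now also ready, so the ready set is {(viii), (v), (i)}; (viii) is listed later → (viii).
Ready: (v) and (i). (v) is listed later → (v).
Next only (i) has its prerequisites met → (i).

(vi) (iv) (vii) (iii) (ii) (ix) (viii) (v) (i)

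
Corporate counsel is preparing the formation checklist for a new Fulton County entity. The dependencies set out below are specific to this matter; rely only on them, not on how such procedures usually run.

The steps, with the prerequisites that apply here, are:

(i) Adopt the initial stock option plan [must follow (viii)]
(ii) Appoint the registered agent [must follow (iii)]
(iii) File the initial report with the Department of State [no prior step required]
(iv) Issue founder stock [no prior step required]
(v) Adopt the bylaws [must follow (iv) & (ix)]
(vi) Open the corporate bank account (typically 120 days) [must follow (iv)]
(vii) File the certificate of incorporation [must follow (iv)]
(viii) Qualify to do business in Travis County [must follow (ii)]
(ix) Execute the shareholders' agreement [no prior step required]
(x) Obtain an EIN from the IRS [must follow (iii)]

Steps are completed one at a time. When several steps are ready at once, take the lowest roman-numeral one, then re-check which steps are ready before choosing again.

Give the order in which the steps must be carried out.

(iii), (iv) and (ix) have no prerequisites; (iii) has the earlier label, so (iii) is first.
Ready: (ii), (iv), (ix) and (x). (ii) has the earlier label → (ii).
(viii) now also ready, so the ready set is {(iv), (viii), (ix), (x)}; (iv) has the earlier label → (iv).
Ready: (vi), (vii), (viii), (ix) and (x). (vi) has the earlier label → (vi).
(vii), (viii), (ix) and (x) are all available; (vii) has the earlier label → (vii).
Ready: (viii), (ix) and (x). (viii) has the earlier label → (viii).
Ready: (i), (ix) and (x). (i) has the earlier label → (i).
Now (ix) and (x) have their prerequisites met. (ix) has the earlier label, so (ix) next.
(v) now also ready, so the ready set is {(v), (x)}; (v) has the earlier label → (v).
(x) needed (iii), now all done → (x).

(iii) (ii) (iv) (vi) (vii) (viii) (i) (ix) (v) (x)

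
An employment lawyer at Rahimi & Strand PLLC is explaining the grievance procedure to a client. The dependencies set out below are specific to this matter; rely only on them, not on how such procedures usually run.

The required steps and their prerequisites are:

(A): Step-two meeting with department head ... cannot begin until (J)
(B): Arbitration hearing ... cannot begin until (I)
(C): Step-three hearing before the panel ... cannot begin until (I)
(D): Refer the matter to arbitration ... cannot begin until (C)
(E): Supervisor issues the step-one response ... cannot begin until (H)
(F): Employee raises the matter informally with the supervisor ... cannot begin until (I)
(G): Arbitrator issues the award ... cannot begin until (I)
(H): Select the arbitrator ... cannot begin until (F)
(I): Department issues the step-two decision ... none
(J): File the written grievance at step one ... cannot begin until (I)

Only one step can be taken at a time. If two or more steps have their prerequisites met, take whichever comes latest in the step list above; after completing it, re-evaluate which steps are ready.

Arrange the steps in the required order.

(I), (J), (G), (F), (H), (E), (C), (D), (B), (A)

(I) has no prerequisites → (I) first.
(J), (G), (F), (C) and (B) are all available; (J) is listed later → (J).
(G), (F), (C), (B) and (A) are all available; (G) is listed later → (G).
Now (F), (C), (B) and (A) have their prerequisites met. (F) is listed later, so (F) next.
(H) now also ready, so the ready set is {(H), (C), (B), (A)}; (H) is listed later → (H).
(E) now also ready, so the ready set is {(E), (C), (B), (A)}; (E) is listed later → (E).
Now (C), (B) and (A) have their prerequisites met. (C) is listed later, so (C) next.
(D) now also ready, so the ready set is {(D), (B), (A)}; (D) is listed later → (D).
Now (B) and (A) have their prerequisites met. (B) is listed later, so (B) next.
(A) needed (J), now all done → (A).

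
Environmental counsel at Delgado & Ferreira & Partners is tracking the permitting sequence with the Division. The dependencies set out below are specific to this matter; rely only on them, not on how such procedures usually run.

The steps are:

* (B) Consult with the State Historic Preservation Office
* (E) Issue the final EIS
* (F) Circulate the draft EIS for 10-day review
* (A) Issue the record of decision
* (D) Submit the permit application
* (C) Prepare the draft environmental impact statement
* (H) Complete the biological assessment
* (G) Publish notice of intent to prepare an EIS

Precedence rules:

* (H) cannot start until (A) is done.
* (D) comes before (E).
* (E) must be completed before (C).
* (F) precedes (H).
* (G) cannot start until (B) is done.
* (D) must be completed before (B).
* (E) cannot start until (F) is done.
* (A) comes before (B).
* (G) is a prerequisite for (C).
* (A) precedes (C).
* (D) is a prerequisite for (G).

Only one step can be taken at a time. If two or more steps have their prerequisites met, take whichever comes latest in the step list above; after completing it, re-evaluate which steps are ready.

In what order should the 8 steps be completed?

Nothing is required for (D), (A) and (F). (D) is listed later → (D) first.
(A) and (F) are both available; (A) is listed later → (A).
(F) and (B) are both available; (F) is listed later → (F).
Ready: (H), (E) and (B). (H) is listed later → (H).
(E) and (B) are both available; (E) is listed later → (E).
Next only (B) has its prerequisites met → (B).
That leaves (G) as the only ready step → (G).
(C) needed (G), (A) and (E), now all done → (C).

(D), (A), (F), (H), (E), (B), (G), (C)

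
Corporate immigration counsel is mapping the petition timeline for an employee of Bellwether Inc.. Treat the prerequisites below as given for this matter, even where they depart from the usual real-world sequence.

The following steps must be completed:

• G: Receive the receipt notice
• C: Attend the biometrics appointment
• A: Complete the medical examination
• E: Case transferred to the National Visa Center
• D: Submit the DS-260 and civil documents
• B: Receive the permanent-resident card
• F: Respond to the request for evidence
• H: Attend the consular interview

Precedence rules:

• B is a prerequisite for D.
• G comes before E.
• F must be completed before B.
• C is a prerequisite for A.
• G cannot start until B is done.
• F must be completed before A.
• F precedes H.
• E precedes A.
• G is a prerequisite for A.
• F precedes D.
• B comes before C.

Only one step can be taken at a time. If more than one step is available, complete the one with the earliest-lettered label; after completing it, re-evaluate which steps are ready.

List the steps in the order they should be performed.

F has no prerequisites → F first.
B and H are both available; B has the earlier label → B.
C, D, G and H are all available; C has the earlier label → C.
Now D, G and H have their prerequisites met. D has the earlier label, so D next.
G and H are both available; G has the earlier label → G.
E now also ready, so the ready set is {E, H}; E has the earlier label → E.
A and H are both available; A has the earlier label → A.
H needed F, now all done → H.

F → B → C → D → G → E → A → H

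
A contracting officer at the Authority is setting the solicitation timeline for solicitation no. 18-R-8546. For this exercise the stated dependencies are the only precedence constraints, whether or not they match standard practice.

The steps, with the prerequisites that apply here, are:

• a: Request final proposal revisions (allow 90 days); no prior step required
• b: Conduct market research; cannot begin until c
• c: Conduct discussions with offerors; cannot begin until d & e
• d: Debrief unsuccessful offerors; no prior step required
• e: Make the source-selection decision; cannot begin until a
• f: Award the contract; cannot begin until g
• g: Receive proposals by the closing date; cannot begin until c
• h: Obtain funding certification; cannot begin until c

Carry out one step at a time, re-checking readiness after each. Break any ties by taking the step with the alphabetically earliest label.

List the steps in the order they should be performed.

a, d, e, c, b, g, f, h

Nothing is required for a and d. a has the earlier label → a first.
e now also ready, so the ready set is {d, e}; d has the earlier label → d.
e is the only step now ready → e.
c needed d and e, now all done → c.
Now b, g and h have their prerequisites met. b has the earlier label, so b next.
Ready: g and h. g has the earlier label → g.
f now also ready, so the ready set is {f, h}; f has the earlier label → f.
That leaves h as the only ready step → h.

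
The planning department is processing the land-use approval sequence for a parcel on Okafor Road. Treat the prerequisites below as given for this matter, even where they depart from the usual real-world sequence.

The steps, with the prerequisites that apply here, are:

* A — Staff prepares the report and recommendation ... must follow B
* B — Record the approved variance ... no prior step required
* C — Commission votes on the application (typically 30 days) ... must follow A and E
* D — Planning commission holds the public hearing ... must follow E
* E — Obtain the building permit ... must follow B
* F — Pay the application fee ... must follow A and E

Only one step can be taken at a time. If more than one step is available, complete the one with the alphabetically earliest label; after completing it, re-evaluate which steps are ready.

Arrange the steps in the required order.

B is the only step with nothing outstanding, so it goes first.
Ready: A and E. A has the earlier label → A.
E is the only step now ready → E.
Ready: C, D and F. C has the earlier label → C.
Now D and F have their prerequisites met. D has the earlier label, so D next.
That leaves F as the only ready step → F.

B A E C D F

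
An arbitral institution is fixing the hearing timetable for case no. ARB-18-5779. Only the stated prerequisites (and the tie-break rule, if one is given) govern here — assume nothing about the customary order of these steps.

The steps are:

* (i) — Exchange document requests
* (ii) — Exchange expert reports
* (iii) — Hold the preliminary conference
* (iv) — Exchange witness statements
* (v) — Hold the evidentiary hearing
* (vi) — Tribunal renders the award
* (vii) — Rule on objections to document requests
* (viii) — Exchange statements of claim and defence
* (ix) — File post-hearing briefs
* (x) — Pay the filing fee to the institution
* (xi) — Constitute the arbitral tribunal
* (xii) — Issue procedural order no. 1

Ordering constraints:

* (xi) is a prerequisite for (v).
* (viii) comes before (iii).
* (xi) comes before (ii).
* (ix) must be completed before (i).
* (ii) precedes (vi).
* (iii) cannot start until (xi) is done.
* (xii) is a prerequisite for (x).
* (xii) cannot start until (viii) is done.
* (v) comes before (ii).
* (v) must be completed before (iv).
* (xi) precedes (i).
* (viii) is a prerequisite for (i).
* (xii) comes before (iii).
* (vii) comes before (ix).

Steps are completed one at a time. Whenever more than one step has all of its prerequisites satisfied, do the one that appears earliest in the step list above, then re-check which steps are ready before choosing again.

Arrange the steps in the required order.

(vii), (viii) and (xi) have no prerequisites; (vii) is listed earlier, so (vii) is first.
(ix) now also ready, so the ready set is {(viii), (ix), (xi)}; (viii) is listed earlier → (viii).
(xii) now also ready, so the ready set is {(ix), (xi), (xii)}; (ix) is listed earlier → (ix).
(xi) and (xii) are both available; (xi) is listed earlier → (xi).
(i) and (v) now also ready, so the ready set is {(i), (v), (xii)}; (i) is listed earlier → (i).
Ready: (v) and (xii). (v) is listed earlier → (v).
(ii) and (iv) now also ready, so the ready set is {(ii), (iv), (xii)}; (ii) is listed earlier → (ii).
(vi) now also ready, so the ready set is {(iv), (vi), (xii)}; (iv) is listed earlier → (iv).
Ready: (vi) and (xii). (vi) is listed earlier → (vi).
(xii) needed (viii), now all done → (xii).
(iii) and (x) are both available; (iii) is listed earlier → (iii).
(x) is the only step now ready → (x).

(vii) (viii) (ix) (xi) (i) (v) (ii) (iv) (vi) (xii) (iii) (x)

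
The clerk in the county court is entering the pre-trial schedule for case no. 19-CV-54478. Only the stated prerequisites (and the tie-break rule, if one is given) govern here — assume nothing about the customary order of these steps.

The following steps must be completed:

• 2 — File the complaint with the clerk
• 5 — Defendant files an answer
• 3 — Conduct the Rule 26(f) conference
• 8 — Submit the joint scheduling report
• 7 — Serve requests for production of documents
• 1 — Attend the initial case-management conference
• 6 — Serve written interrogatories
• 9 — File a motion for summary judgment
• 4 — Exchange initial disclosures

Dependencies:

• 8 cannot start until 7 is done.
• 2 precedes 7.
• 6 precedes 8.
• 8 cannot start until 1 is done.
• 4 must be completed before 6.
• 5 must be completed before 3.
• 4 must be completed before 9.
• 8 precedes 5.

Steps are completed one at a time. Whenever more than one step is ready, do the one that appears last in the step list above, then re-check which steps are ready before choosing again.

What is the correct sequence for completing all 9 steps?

4 → 9 → 6 → 1 → 2 → 7 → 8 → 5 → 3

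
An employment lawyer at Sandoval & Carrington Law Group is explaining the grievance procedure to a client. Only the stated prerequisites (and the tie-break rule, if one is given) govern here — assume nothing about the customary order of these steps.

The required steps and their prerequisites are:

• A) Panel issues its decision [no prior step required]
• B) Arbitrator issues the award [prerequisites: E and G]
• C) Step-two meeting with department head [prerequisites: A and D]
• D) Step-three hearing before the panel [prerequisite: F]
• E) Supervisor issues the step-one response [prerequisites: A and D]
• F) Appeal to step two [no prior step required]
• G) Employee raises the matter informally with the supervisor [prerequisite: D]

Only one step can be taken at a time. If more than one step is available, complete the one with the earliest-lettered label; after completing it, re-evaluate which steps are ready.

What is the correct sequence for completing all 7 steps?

A and F have no prerequisites; A has the earlier label, so A is first.
Next only F has its prerequisites met → F.
D is the only step now ready → D.
Now C, E and G have their prerequisites met. C has the earlier label, so C next.
E and G are both available; E has the earlier label → E.
That leaves G as the only ready step → G.
That leaves B as the only ready step → B.

A F D C E G B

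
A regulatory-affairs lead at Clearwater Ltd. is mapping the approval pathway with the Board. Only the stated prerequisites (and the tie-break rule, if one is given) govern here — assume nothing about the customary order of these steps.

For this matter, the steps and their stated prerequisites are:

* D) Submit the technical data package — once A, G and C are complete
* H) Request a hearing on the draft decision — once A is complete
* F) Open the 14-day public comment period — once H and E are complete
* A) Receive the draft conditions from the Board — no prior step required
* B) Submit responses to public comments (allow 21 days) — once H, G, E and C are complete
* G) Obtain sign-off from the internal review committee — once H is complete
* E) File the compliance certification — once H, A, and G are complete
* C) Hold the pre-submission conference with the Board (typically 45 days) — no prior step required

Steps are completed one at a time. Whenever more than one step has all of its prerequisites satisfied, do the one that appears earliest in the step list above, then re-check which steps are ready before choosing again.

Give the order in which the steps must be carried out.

A and C have no prerequisites; A is listed earlier, so A is first.
H now also ready, so the ready set is {H, C}; H is listed earlier → H.
Ready: G and C. G is listed earlier → G.
E and C are both available; E is listed earlier → E.
F now also ready, so the ready set is {F, C}; F is listed earlier → F.
That leaves C as the only ready step → C.
D and B are both available; D is listed earlier → D.
That leaves B as the only ready step → B.

A → H → G → E → F → C → D → B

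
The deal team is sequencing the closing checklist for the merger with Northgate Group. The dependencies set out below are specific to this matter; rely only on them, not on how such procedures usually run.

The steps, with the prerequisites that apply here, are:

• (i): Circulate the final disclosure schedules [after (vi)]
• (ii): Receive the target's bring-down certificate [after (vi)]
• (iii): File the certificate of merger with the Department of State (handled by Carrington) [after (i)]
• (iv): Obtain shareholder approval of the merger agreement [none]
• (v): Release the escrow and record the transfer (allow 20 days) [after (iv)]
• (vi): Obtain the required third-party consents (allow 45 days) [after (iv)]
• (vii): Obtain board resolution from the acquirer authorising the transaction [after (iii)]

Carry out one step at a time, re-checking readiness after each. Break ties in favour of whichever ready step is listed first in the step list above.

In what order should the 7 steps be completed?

Only (iv) has no prerequisites, so it is first.
Ready: (v) and (vi). (v) is listed earlier → (v).
(vi) needed (iv), now all done → (vi).
Ready: (i) and (ii). (i) is listed earlier → (i).
(ii) and (iii) are both available; (ii) is listed earlier → (ii).
(iii) is the only step now ready → (iii).
(vii) needed (iii), now all done → (vii).

(iv) (v) (vi) (i) (ii) (iii) (vii)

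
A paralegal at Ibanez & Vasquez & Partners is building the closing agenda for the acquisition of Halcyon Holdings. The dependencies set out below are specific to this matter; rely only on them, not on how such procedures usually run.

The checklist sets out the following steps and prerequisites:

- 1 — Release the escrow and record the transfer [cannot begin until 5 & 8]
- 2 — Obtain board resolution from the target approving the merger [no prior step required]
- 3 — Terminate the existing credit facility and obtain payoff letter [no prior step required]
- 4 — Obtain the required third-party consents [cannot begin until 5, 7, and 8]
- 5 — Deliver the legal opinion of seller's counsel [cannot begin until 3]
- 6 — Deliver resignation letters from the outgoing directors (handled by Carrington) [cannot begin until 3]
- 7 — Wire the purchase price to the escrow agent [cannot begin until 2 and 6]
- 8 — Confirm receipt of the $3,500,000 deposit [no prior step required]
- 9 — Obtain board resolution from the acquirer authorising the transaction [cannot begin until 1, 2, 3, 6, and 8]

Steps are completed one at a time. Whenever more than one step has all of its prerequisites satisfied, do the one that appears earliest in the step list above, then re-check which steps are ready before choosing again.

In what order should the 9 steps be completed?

2 → 3 → 5 → 6 → 7 → 8 → 1 → 4 → 9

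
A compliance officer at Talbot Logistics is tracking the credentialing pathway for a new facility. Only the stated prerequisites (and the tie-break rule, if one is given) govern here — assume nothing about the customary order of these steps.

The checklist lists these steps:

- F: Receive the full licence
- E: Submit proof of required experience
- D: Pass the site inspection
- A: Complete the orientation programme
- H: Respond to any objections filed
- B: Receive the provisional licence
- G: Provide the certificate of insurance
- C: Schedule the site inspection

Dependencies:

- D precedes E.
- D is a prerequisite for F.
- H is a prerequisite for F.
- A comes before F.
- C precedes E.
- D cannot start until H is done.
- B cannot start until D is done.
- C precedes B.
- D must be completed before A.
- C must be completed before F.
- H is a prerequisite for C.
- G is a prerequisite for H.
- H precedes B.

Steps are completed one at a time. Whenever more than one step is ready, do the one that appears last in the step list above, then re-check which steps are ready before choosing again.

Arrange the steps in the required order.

Only G has no prerequisites, so it is first.
H needed G, now all done → H.
Now C and D have their prerequisites met. C is listed later, so C next.
D is the only step now ready → D.
Now B, A and E have their prerequisites met. B is listed later, so B next.
Ready: A and E. A is listed later → A.
Ready: E and F. E is listed later → E.
F needed C, H, A and D, now all done → F.

G, H, C, D, B, A, E, F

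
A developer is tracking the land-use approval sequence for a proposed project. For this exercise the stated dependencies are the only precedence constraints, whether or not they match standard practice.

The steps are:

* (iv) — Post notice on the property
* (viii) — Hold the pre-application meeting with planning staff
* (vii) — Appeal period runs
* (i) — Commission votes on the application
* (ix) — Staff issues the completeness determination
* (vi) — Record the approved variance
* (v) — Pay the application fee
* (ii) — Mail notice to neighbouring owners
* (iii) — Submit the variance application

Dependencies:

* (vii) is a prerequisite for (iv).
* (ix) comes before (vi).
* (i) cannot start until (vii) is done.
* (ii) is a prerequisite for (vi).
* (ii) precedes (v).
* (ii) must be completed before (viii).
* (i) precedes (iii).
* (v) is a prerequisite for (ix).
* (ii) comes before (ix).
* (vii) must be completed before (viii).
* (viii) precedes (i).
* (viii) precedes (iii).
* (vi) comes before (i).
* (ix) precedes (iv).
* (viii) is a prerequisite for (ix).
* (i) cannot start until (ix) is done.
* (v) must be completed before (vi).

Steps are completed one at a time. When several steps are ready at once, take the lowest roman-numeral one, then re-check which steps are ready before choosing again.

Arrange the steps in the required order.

(ii) → (v) → (vii) → (viii) → (ix) → (iv) → (vi) → (i) → (iii)

(ii) and (vii) have no prerequisites; (ii) has the earlier label, so (ii) is first.
Now (v) and (vii) have their prerequisites met. (v) has the earlier label, so (v) next.
(vii) is the only step now ready → (vii).
(viii) needed (ii) and (vii), now all done → (viii).
(ix) needed (ii), (v) and (viii), now all done → (ix).
Ready: (iv) and (vi). (iv) has the earlier label → (iv).
(vi) is the only step now ready → (vi).
Next only (i) has its prerequisites met → (i).
(iii) needed (i) and (viii), now all done → (iii).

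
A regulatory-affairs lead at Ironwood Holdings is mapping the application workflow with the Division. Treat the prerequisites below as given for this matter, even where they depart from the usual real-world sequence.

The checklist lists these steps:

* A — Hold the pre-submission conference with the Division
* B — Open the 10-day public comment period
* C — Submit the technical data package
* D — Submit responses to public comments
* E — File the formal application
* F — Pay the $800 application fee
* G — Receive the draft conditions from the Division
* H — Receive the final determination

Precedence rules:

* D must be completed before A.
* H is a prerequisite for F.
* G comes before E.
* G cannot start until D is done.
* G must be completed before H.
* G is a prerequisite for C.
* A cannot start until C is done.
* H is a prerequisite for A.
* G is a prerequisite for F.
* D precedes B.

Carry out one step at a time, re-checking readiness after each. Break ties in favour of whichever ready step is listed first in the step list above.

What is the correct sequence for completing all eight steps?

D → B → G → C → E → H → A → F

D is the only step with nothing outstanding, so it goes first.
Ready: B and G. B is listed earlier → B.
G needed D, now all done → G.
Ready: C, E and H. C is listed earlier → C.
Ready: E and H. E is listed earlier → E.
That leaves H as the only ready step → H.
Ready: A and F. A is listed earlier → A.
F needed G and H, now all done → F.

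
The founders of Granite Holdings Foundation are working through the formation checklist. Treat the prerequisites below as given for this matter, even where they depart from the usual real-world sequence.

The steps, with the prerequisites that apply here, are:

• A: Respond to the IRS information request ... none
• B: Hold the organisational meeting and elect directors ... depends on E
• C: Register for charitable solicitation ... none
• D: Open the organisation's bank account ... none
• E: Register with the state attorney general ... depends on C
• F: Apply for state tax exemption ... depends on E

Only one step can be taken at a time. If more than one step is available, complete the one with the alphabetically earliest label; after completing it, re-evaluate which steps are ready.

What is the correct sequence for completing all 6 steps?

A, C and D have no prerequisites; A has the earlier label, so A is first.
Ready: C and D. C has the earlier label → C.
D and E are both available; D has the earlier label → D.
E needed C, now all done → E.
Now B and F have their prerequisites met. B has the earlier label, so B next.
F needed E, now all done → F.

A, C, D, E, B, F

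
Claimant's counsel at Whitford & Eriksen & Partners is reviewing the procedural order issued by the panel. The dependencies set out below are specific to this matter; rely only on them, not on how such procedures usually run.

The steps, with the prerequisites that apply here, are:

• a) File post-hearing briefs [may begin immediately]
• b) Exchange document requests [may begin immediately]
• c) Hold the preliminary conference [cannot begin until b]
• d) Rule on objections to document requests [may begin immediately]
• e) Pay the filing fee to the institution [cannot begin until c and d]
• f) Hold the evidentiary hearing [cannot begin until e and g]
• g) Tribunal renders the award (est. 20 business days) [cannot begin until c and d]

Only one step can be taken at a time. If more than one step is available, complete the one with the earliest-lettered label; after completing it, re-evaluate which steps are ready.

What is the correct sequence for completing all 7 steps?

Nothing is required for a, b and d. a has the earlier label → a first.
Ready: b and d. b has the earlier label → b.
c now also ready, so the ready set is {c, d}; c has the earlier label → c.
Next only d has its prerequisites met → d.
e and g are both available; e has the earlier label → e.
Next only g has its prerequisites met → g.
f needed e and g, now all done → f.

a b c d e g f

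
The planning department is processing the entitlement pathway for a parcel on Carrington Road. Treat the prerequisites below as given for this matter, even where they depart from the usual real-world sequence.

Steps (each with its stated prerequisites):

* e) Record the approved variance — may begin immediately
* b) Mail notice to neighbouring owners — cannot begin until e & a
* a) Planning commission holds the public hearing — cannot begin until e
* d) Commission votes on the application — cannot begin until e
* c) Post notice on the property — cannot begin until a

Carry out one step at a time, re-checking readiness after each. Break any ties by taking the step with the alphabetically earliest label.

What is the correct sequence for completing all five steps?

Only e has no prerequisites, so it is first.
Ready: a and d. a has the earlier label → a.
Ready: b, c and d. b has the earlier label → b.
Now c and d have their prerequisites met. c has the earlier label, so c next.
d needed e, now all done → d.

e, a, b, c, d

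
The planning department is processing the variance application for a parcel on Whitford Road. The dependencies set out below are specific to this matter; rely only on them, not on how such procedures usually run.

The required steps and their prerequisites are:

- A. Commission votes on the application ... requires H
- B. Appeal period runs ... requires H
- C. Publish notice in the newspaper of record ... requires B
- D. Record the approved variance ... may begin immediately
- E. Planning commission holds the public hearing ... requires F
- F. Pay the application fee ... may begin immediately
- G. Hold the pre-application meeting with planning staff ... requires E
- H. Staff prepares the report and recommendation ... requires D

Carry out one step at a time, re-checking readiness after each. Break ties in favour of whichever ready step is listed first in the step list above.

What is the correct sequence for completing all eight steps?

D, F, E, G, H, A, B, C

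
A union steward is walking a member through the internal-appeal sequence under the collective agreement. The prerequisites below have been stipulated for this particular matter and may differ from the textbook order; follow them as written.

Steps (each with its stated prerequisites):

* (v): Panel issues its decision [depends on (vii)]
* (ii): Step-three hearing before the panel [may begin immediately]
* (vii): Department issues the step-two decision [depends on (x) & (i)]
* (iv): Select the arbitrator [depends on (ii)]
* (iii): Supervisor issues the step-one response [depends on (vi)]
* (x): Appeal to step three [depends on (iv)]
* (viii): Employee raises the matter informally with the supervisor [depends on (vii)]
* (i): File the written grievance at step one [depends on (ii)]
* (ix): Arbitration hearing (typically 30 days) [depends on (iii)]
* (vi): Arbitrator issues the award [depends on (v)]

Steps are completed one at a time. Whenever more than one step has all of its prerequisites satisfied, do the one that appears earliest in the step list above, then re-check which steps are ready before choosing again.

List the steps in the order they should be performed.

Only (ii) has no prerequisites, so it is first.
(iv) and (i) are both available; (iv) is listed earlier → (iv).
(x) and (i) are both available; (x) is listed earlier → (x).
Next only (i) has its prerequisites met → (i).
Next only (vii) has its prerequisites met → (vii).
Now (v) and (viii) have their prerequisites met. (v) is listed earlier, so (v) next.
(vi) now also ready, so the ready set is {(viii), (vi)}; (viii) is listed earlier → (viii).
(vi) is the only step now ready → (vi).
That leaves (iii) as the only ready step → (iii).
That leaves (ix) as the only ready step → (ix).

(ii), (iv), (x), (i), (vii), (v), (viii), (vi), (iii), (ix)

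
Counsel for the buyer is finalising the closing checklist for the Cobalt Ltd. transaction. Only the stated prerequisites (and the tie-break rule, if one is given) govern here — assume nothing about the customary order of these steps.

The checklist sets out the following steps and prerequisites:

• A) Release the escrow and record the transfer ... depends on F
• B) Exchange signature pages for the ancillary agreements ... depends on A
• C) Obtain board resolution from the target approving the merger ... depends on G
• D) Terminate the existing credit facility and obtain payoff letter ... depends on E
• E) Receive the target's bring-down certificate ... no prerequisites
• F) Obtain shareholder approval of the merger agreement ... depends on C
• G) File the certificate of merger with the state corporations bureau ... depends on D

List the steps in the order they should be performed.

E has no prerequisites → E first.
D needed E, now all done → D.
G needed D, now all done → G.
C needed G, now all done → C.
Next only F has its prerequisites met → F.
That leaves A as the only ready step → A.
B needed A, now all done → B.

E, D, G, C, F, A, B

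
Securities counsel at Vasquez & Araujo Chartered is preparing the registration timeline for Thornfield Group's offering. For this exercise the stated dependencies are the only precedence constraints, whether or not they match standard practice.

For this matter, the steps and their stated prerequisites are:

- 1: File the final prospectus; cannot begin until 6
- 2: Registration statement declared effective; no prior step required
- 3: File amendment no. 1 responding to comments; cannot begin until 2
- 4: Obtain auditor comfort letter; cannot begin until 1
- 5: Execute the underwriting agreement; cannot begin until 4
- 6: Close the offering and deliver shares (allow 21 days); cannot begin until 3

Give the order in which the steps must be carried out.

Only 2 has no prerequisites, so it is first.
3 is the only step now ready → 3.
6 is the only step now ready → 6.
1 needed 6, now all done → 1.
4 needed 1, now all done → 4.
Next only 5 has its prerequisites met → 5.

2, 3, 6, 1, 4, 5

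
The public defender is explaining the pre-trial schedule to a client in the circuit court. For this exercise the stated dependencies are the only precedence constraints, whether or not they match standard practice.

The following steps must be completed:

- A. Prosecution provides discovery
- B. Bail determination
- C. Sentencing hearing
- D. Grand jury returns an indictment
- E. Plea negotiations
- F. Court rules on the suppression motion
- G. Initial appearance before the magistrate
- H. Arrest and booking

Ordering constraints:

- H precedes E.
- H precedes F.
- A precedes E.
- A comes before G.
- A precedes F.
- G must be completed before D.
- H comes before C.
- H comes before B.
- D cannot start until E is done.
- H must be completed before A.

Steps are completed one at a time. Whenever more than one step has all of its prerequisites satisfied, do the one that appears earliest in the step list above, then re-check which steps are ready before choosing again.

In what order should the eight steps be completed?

H is the only step with nothing outstanding, so it goes first.
Now A, B and C have their prerequisites met. A is listed earlier, so A next.
Ready: B, C, E, F and G. B is listed earlier → B.
Ready: C, E, F and G. C is listed earlier → C.
Ready: E, F and G. E is listed earlier → E.
Now F and G have their prerequisites met. F is listed earlier, so F next.
That leaves G as the only ready step → G.
D needed E and G, now all done → D.

H A B C E F G D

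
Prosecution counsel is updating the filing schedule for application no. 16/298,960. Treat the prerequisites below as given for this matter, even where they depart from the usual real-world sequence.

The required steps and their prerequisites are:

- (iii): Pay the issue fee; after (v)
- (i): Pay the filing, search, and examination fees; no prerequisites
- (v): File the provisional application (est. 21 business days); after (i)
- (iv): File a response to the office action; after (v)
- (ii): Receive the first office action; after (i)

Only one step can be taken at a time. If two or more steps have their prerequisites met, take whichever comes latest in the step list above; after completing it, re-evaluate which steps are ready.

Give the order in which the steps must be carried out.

(i) (ii) (v) (iv) (iii)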